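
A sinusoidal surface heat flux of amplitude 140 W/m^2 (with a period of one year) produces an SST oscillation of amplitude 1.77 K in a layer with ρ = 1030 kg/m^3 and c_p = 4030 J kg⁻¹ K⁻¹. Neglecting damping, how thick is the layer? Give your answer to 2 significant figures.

96 m

ω = 2π / 3.15×10^7 s = 1.99×10^-7 s⁻¹.
Required C = F₀ / (A ω) = 140 / (1.77 × 1.99×10^-7) = 3.97×10^8 J/(m²·K).
D = C / (ρ c_p) = 3.97×10^8 / (1030 × 4030) = 95.6 m.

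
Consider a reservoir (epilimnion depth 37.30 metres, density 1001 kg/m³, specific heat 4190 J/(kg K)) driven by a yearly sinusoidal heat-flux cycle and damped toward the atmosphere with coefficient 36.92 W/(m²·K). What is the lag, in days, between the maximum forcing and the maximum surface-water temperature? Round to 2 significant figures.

Areal heat capacity C = ρ c_p D = 1001 × 4190 × 37.30 = 1.56×10^8 J/(m²·K).
ω = 2π / 3.15×10^7 s = 1.99×10^-7 s⁻¹.
Phase lag φ = arctan(Cω/λ) = arctan(31.2/36.92) = 0.701 rad.
Time lag = φ / ω = 0.701 / 1.99×10^-7 = 3.52×10^6 s = 40.7 days.

41 days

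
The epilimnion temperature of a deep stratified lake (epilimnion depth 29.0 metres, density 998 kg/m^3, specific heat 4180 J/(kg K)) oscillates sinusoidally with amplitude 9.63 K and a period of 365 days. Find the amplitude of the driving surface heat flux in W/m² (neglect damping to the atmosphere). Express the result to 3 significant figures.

232

Areal heat capacity C = ρ c_p D = 998 × 4180 × 29.0 = 1.21×10^8 J/(m²·K).
ω = 2π / 3.15×10^7 s = 1.99×10^-7 s⁻¹.
Cω = 1.21×10^8 × 1.99×10^-7 = 24.1 W/(m²·K).
F₀ = A × Cω = 9.63 × 24.1 = 232 W/m².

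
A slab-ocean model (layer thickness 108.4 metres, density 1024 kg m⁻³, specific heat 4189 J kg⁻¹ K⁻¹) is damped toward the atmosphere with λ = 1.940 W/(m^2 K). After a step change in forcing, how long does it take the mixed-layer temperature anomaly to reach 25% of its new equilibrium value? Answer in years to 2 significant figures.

2.2 years

Areal heat capacity C = ρ c_p D = 1024 × 4189 × 108.4 = 4.65×10^8 J/(m^2 K).
τ = C / λ = 4.65×10^8 / 1.940 = 2.40×10^8 s.
Fraction reached: 1 − e^(−t/τ) = 0.25 ⇒ t = −τ ln(1 − 0.25) = τ × 0.288.
t = 6.90×10^7 s = 2.18 years.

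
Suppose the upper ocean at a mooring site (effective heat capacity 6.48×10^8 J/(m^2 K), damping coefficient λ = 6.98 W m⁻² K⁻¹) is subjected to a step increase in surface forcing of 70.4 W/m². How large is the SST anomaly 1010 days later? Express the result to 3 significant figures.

Areal heat capacity C = 6.48×10^8 J/(m^2 K) (given).
τ = C / λ = 6.48×10^8 / 6.98 = 9.28×10^7 s.
Equilibrium anomaly ΔT_eq = F / λ = 70.4 / 6.98 = 10.1 K.
t = 1010 days = 8.73×10^7 s, so t/τ = 0.940.
ΔT(t) = ΔT_eq (1 − e^(−t/τ)) = 10.1 × (1 − e^−0.940) = 6.15 K.

6.15 K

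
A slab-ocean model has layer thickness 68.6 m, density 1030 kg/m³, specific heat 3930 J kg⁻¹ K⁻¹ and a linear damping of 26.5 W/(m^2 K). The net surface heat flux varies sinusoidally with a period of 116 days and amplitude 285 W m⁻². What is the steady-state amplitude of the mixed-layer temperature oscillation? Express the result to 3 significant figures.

Areal heat capacity C = ρ c_p D = 1030 × 3930 × 68.6 = 2.78×10^8 J/(m^2 K).
Angular frequency ω = 2π / T = 2π / 1.00×10^7 s = 6.27×10^-7 s⁻¹.
√((Cω)² + λ²) = √((174)² + 26.5²) = 176 W/(m²·K).
Amplitude A = F₀ / √((Cω)²+λ²) = 285 / 176 = 1.62 K.

1.62 K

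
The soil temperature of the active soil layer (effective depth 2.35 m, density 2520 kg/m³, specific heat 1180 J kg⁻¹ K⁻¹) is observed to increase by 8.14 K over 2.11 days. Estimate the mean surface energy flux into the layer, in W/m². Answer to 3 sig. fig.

312

Areal heat capacity C = ρ c_p D = 2520 × 1180 × 2.35 = 6.99×10^6 J m⁻² K⁻¹.
Required heat per unit area: Q = C ΔT = 6.99×10^6 × 8.14 = 5.69×10^7 J/m².
Flux F = Q / Δt = 5.69×10^7 / 1.82×10^5 s = 312 W/m².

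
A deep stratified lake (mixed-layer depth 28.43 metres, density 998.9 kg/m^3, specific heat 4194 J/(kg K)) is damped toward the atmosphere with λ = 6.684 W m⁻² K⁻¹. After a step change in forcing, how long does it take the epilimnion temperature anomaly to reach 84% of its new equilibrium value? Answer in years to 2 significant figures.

1.0 years

Areal heat capacity C = ρ c_p D = 998.9 × 4194 × 28.43 = 1.19×10^8 J m⁻² K⁻¹.
τ = C / λ = 1.19×10^8 / 6.684 = 1.78×10^7 s.
Fraction reached: 1 − e^(−t/τ) = 0.84 ⇒ t = −τ ln(1 − 0.84) = τ × 1.83.
t = 3.27×10^7 s = 1.03 years.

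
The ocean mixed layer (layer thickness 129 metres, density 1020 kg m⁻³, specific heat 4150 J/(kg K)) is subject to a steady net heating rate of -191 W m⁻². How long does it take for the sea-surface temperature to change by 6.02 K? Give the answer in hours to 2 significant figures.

Areal heat capacity C = ρ c_p D = 1020 × 4150 × 129 = 5.46×10^8 J/(m^2 K).
Time required: Δt = C ΔT / F = 5.46×10^8 × -6.02 / -191 = 1.72×10^7 s.
In hours: 1.72×10^7 s / (3600 s/hour) = 4780 hours.

4800 hours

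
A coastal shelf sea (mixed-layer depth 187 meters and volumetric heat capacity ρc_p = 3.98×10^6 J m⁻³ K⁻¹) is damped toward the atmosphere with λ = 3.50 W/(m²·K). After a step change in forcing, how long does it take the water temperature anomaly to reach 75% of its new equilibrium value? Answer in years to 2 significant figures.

9.3 years

Areal heat capacity C = ρc_p × D = 3.98×10^6 × 187 = 7.44×10^8 J m⁻² K⁻¹.
τ = C / λ = 7.44×10^8 / 3.50 = 2.13×10^8 s.
Fraction reached: 1 − e^(−t/τ) = 0.75 ⇒ t = −τ ln(1 − 0.75) = τ × 1.39.
t = 2.95×10^8 s = 9.34 years.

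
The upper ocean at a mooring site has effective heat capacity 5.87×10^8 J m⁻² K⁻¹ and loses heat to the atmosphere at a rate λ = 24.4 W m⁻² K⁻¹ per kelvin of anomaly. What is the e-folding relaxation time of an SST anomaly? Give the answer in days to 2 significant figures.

280 days

Areal heat capacity C = 5.87×10^8 J m⁻² K⁻¹ (given).
Relaxation time τ = C / λ = 5.87×10^8 / 24.4 = 2.41×10^7 s.
In days: 2.41×10^7 s / (86400 s/day) = 278 days.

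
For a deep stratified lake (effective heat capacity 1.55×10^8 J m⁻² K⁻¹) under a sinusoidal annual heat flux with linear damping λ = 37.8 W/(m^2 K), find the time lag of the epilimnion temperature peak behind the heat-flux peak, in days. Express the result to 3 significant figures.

39.8 days

Areal heat capacity C = 1.55×10^8 J m⁻² K⁻¹ (given).
ω = 2π / 3.15×10^7 s = 1.99×10^-7 s⁻¹.
Phase lag φ = arctan(Cω/λ) = arctan(30.9/37.8) = 0.685 rad.
Time lag = φ / ω = 0.685 / 1.99×10^-7 = 3.44×10^6 s = 39.8 days.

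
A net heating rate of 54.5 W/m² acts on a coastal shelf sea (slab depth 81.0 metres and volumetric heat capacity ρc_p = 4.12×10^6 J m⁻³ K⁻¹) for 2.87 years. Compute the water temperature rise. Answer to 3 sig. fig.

Areal heat capacity C = ρc_p × D = 4.12×10^6 × 81.0 = 3.34×10^8 J m⁻² K⁻¹.
Net heat input Q = F Δt = 54.5 × (2.87 years × 3.156×10^7 s/year) = 4.94×10^9 J/m².
ΔT = Q / C = 4.94×10^9 / 3.34×10^8 = 14.8 K.

14.8 K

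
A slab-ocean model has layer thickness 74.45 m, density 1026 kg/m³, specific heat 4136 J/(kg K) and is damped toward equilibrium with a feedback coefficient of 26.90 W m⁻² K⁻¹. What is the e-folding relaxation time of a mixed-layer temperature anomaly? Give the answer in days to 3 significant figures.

136 days

Areal heat capacity C = ρ c_p D = 1026 × 4136 × 74.45 = 3.16×10^8 J/(m^2 K).
Relaxation time τ = C / λ = 3.16×10^8 / 26.90 = 1.17×10^7 s.
In days: 1.17×10^7 s / (86400 s/day) = 136 days.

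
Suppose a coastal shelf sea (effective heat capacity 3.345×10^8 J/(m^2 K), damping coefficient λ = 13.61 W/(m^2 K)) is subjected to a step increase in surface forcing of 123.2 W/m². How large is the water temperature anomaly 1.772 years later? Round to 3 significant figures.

8.12 K

Areal heat capacity C = 3.345×10^8 J/(m^2 K) (given).
τ = C / λ = 3.34×10^8 / 13.61 = 2.46×10^7 s.
Equilibrium anomaly ΔT_eq = F / λ = 123.2 / 13.61 = 9.05 K.
t = 1.772 years = 5.59×10^7 s, so t/τ = 2.28.
ΔT(t) = ΔT_eq (1 − e^(−t/τ)) = 9.05 × (1 − e^−2.28) = 8.12 K.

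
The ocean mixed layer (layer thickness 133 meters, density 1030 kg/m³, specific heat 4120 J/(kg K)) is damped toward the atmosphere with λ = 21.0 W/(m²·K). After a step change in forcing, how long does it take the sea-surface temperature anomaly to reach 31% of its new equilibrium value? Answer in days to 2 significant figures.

Areal heat capacity C = ρ c_p D = 1030 × 4120 × 133 = 5.64×10^8 J/(m²·K).
τ = C / λ = 5.64×10^8 / 21.0 = 2.69×10^7 s.
Fraction reached: 1 − e^(−t/τ) = 0.31 ⇒ t = −τ ln(1 − 0.31) = τ × 0.371.
t = 9.97×10^6 s = 115 days.

120 days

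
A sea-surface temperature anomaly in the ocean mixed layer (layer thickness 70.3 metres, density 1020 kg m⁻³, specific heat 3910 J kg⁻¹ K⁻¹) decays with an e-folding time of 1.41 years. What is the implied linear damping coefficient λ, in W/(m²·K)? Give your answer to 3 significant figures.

6.30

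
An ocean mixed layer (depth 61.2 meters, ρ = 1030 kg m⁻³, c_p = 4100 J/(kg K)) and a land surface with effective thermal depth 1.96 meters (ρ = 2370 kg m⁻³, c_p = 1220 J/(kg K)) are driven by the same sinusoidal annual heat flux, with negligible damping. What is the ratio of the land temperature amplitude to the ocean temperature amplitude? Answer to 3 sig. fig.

45.6

C_ocean = 1030 × 4100 × 61.2 = 2.58×10^8 J/(m²·K).
C_land = 2370 × 1220 × 1.96 = 5.67×10^6 J/(m²·K).
Undamped amplitude ∝ 1/C, so A_land/A_ocean = C_ocean/C_land = 45.6.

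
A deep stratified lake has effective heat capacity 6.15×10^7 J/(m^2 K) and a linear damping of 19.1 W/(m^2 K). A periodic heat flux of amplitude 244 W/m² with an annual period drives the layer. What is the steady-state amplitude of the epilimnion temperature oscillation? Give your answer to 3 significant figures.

10.8 K

Areal heat capacity C = 6.15×10^7 J/(m^2 K) (given).
Angular frequency ω = 2π / T = 2π / 3.15×10^7 s = 1.99×10^-7 s⁻¹.
√((Cω)² + λ²) = √((12.3)² + 19.1²) = 22.7 W/(m²·K).
Amplitude A = F₀ / √((Cω)²+λ²) = 244 / 22.7 = 10.8 K.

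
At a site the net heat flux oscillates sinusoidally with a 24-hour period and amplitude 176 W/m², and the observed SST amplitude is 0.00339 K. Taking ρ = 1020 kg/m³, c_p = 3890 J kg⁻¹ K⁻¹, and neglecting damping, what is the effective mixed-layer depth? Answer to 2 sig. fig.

ω = 2π / 86400 s = 7.27×10^-5 s⁻¹.
Required C = F₀ / (A ω) = 176 / (0.00339 × 7.27×10^-5) = 7.14×10^8 J/(m²·K).
D = C / (ρ c_p) = 7.14×10^8 / (1020 × 3890) = 180 m.

180 m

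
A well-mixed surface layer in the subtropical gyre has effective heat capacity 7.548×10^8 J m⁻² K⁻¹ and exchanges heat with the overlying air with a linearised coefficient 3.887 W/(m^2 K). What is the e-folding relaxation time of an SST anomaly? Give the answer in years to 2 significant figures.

6.2 years

Areal heat capacity C = 7.548×10^8 J m⁻² K⁻¹ (given).
Relaxation time τ = C / λ = 7.55×10^8 / 3.887 = 1.94×10^8 s.
In years: 1.94×10^8 s / (3.156×10^7 s/year) = 6.15 years.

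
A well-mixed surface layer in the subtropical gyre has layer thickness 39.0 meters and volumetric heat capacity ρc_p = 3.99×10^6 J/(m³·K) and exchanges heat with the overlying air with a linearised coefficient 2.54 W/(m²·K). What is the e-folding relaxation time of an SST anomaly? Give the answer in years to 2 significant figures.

Areal heat capacity C = ρc_p × D = 3.99×10^6 × 39.0 = 1.56×10^8 J/(m^2 K).
Relaxation time τ = C / λ = 1.56×10^8 / 2.54 = 6.13×10^7 s.
In years: 6.13×10^7 s / (3.156×10^7 s/year) = 1.94 years.

1.9 years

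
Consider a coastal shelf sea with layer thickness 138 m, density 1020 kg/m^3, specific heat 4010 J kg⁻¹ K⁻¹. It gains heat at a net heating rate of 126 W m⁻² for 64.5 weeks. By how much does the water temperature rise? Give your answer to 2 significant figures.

8.7 K

Areal heat capacity C = ρ c_p D = 1020 × 4010 × 138 = 5.64×10^8 J m⁻² K⁻¹.
Net heat input Q = F Δt = 126 × (64.5 weeks × 6.048×10^5 s/week) = 4.92×10^9 J/m².
ΔT = Q / C = 4.92×10^9 / 5.64×10^8 = 8.71 K.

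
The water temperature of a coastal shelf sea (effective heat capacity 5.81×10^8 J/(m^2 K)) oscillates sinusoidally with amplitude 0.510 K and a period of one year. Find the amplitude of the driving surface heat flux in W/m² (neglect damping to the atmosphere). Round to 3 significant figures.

59.0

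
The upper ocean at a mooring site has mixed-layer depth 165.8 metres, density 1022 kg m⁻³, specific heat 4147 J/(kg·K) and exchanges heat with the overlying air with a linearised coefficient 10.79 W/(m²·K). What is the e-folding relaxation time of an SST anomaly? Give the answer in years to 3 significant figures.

2.06 years

Areal heat capacity C = ρ c_p D = 1022 × 4147 × 165.8 = 7.03×10^8 J/(m^2 K).
Relaxation time τ = C / λ = 7.03×10^8 / 10.79 = 6.51×10^7 s.
In years: 6.51×10^7 s / (3.156×10^7 s/year) = 2.06 years.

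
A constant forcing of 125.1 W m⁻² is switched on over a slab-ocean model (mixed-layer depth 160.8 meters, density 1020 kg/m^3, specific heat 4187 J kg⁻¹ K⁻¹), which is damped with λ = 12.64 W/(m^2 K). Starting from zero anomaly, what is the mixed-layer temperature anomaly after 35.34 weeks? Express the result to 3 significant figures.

Areal heat capacity C = ρ c_p D = 1020 × 4187 × 160.8 = 6.87×10^8 J/(m^2 K).
τ = C / λ = 6.87×10^8 / 12.64 = 5.43×10^7 s.
Equilibrium anomaly ΔT_eq = F / λ = 125.1 / 12.64 = 9.90 K.
t = 35.34 weeks = 2.14×10^7 s, so t/τ = 0.393.
ΔT(t) = ΔT_eq (1 − e^(−t/τ)) = 9.90 × (1 − e^−0.393) = 3.22 K.

3.22 K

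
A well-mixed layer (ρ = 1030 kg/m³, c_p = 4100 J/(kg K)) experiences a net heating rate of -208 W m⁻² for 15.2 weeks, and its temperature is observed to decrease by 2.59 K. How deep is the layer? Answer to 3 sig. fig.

175 m

Heat input Q = F Δt = -208 × 9.19×10^6 s = -1.91×10^9 J/m².
Required areal heat capacity C = Q / ΔT = 7.38×10^8 J/(m²·K).
Depth D = C / (ρ c_p) = 7.38×10^8 / (1030 × 4100) = 175 m.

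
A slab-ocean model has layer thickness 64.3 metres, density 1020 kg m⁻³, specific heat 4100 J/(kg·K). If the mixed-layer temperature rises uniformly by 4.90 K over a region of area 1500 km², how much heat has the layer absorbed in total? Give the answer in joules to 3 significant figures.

1.98×10^18 J

Areal heat capacity C = ρ c_p D = 1020 × 4100 × 64.3 = 2.69×10^8 J/(m²·K).
Heat per unit area: q = C ΔT = 2.69×10^8 × 4.90 = 1.32×10^9 J/m².
Total heat: Q = q × A = 1.32×10^9 × (1500 × 10⁶ m²) = 1.98×10^18 J.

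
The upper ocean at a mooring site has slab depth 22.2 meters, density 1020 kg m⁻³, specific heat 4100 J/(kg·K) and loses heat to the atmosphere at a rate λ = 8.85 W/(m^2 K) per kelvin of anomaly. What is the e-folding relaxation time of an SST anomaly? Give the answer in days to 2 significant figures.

Areal heat capacity C = ρ c_p D = 1020 × 4100 × 22.2 = 9.28×10^7 J/(m^2 K).
Relaxation time τ = C / λ = 9.28×10^7 / 8.85 = 1.05×10^7 s.
In days: 1.05×10^7 s / (86400 s/day) = 121 days.

120 days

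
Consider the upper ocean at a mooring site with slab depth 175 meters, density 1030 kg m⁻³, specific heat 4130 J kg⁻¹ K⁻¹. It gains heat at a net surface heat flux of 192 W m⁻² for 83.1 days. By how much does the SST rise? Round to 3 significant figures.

1.85 K

Areal heat capacity C = ρ c_p D = 1030 × 4130 × 175 = 7.44×10^8 J/(m²·K).
Net heat input Q = F Δt = 192 × (83.1 days × 86400 s/day) = 1.38×10^9 J/m².
ΔT = Q / C = 1.38×10^9 / 7.44×10^8 = 1.85 K.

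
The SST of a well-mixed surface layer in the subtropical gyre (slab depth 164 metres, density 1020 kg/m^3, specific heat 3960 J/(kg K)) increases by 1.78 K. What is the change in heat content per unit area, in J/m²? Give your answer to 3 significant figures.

Areal heat capacity C = ρ c_p D = 1020 × 3960 × 164 = 6.62×10^8 J m⁻² K⁻¹.
ΔQ = C ΔT = 6.62×10^8 × 1.78 = 1.18×10^9 J/m².

1.18×10^9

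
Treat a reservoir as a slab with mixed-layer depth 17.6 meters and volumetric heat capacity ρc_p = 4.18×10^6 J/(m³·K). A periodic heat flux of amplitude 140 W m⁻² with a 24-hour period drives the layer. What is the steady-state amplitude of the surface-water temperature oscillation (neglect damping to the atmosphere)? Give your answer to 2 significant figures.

0.026 K

Areal heat capacity C = ρc_p × D = 4.18×10^6 × 17.6 = 7.36×10^7 J/(m²·K).
Angular frequency ω = 2π / T = 2π / 86400 s = 7.27×10^-5 s⁻¹.
Cω = 7.36×10^7 × 7.27×10^-5 = 5350 W/(m²·K).
Amplitude A = F₀ / (Cω) = 140 / 5350 = 0.0262 K.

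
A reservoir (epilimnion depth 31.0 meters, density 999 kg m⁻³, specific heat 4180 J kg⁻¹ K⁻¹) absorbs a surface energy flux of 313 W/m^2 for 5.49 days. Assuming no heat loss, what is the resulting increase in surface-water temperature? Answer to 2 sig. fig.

1.1 K

Areal heat capacity C = ρ c_p D = 999 × 4180 × 31.0 = 1.29×10^8 J m⁻² K⁻¹.
Net heat input Q = F Δt = 313 × (5.49 days × 86400 s/day) = 1.48×10^8 J/m².
ΔT = Q / C = 1.48×10^8 / 1.29×10^8 = 1.15 K.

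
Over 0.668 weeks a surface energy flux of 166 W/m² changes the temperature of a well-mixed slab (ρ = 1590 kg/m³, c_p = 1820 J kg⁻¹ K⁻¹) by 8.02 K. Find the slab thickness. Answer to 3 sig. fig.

2.89 m

Heat input Q = F Δt = 166 × 4.04×10^5 s = 6.71×10^7 J/m².
Required areal heat capacity C = Q / ΔT = 8.36×10^6 J/(m²·K).
Depth D = C / (ρ c_p) = 8.36×10^6 / (1590 × 1820) = 2.89 m.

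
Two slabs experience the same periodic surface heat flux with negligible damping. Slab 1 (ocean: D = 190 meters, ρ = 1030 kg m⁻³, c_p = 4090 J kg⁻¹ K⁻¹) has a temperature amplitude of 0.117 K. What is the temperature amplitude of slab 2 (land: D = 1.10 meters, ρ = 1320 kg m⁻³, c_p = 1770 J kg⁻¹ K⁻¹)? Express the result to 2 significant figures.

36 K

C_ocean = 8.00×10^8 J/(m²·K); C_land = 2.57×10^6 J/(m²·K).
A ∝ 1/C ⇒ A_land = A_ocean × C_ocean/C_land = 0.117 × 311 = 36.4 K.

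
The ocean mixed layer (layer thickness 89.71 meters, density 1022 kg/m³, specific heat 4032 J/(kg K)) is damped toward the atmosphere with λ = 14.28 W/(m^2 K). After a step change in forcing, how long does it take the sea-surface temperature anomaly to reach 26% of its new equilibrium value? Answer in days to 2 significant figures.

90 days

Areal heat capacity C = ρ c_p D = 1022 × 4032 × 89.71 = 3.70×10^8 J/(m²·K).
τ = C / λ = 3.70×10^8 / 14.28 = 2.59×10^7 s.
Fraction reached: 1 − e^(−t/τ) = 0.26 ⇒ t = −τ ln(1 − 0.26) = τ × 0.301.
t = 7.79×10^6 s = 90.2 days.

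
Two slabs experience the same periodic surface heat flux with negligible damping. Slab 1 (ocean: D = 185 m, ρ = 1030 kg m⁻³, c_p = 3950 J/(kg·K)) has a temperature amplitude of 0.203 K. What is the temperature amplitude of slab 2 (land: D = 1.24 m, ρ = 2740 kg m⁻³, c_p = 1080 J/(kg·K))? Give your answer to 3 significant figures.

41.6 K

C_ocean = 7.53×10^8 J/(m²·K); C_land = 3.67×10^6 J/(m²·K).
A ∝ 1/C ⇒ A_land = A_ocean × C_ocean/C_land = 0.203 × 205 = 41.6 K.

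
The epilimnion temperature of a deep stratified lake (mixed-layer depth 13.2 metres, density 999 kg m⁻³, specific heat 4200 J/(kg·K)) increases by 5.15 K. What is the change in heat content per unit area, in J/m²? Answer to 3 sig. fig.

2.85×10^8

Areal heat capacity C = ρ c_p D = 999 × 4200 × 13.2 = 5.54×10^7 J/(m²·K).
ΔQ = C ΔT = 5.54×10^7 × 5.15 = 2.85×10^8 J/m².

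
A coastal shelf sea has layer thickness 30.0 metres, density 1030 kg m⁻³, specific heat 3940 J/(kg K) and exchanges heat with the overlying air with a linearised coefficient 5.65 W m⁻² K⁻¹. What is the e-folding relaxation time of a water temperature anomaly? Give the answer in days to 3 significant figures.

249 days

Areal heat capacity C = ρ c_p D = 1030 × 3940 × 30.0 = 1.22×10^8 J m⁻² K⁻¹.
Relaxation time τ = C / λ = 1.22×10^8 / 5.65 = 2.15×10^7 s.
In days: 2.15×10^7 s / (86400 s/day) = 249 days.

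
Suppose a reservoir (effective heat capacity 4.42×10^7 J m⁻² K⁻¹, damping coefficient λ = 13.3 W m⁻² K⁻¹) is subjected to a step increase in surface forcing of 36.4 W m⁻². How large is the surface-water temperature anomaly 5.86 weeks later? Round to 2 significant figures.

1.8 K

Areal heat capacity C = 4.42×10^7 J m⁻² K⁻¹ (given).
τ = C / λ = 4.42×10^7 / 13.3 = 3.32×10^6 s.
Equilibrium anomaly ΔT_eq = F / λ = 36.4 / 13.3 = 2.74 K.
t = 5.86 weeks = 3.54×10^6 s, so t/τ = 1.07.
ΔT(t) = ΔT_eq (1 − e^(−t/τ)) = 2.74 × (1 − e^−1.07) = 1.79 K.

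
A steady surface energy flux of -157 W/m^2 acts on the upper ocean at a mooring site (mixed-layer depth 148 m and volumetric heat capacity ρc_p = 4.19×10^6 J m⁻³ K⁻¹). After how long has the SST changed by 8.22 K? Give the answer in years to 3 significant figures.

1.03 years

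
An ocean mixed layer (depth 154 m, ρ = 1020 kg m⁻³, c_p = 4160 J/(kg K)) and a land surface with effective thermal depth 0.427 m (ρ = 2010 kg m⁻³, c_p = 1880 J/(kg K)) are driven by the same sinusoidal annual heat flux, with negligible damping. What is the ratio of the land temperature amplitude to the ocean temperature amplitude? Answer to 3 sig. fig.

C_ocean = 1020 × 4160 × 154 = 6.53×10^8 J/(m²·K).
C_land = 2010 × 1880 × 0.427 = 1.61×10^6 J/(m²·K).
Undamped amplitude ∝ 1/C, so A_land/A_ocean = C_ocean/C_land = 405.

405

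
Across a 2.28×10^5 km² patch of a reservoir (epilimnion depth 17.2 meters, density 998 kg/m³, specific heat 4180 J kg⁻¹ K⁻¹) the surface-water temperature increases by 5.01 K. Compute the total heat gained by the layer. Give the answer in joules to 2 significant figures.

8.2×10^19 J

Areal heat capacity C = ρ c_p D = 998 × 4180 × 17.2 = 7.18×10^7 J/(m^2 K).
Heat per unit area: q = C ΔT = 7.18×10^7 × 5.01 = 3.59×10^8 J/m².
Total heat: Q = q × A = 3.59×10^8 × (2.28×10^5 × 10⁶ m²) = 8.20×10^19 J.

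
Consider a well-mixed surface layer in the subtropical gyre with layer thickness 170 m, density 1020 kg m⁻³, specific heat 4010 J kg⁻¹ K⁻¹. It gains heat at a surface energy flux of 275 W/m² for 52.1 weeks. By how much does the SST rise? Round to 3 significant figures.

12.5 K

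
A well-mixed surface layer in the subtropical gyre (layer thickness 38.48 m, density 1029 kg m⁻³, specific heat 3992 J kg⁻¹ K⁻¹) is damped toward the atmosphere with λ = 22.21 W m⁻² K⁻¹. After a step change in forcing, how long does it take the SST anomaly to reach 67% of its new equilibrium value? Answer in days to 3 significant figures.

91.3 days

Areal heat capacity C = ρ c_p D = 1029 × 3992 × 38.48 = 1.58×10^8 J/(m²·K).
τ = C / λ = 1.58×10^8 / 22.21 = 7.12×10^6 s.
Fraction reached: 1 − e^(−t/τ) = 0.67 ⇒ t = −τ ln(1 − 0.67) = τ × 1.11.
t = 7.89×10^6 s = 91.3 days.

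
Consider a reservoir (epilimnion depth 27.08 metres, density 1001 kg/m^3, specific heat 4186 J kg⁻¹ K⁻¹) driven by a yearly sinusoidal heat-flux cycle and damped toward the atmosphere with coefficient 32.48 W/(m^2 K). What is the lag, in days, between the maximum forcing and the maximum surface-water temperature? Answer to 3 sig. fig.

Areal heat capacity C = ρ c_p D = 1001 × 4186 × 27.08 = 1.13×10^8 J m⁻² K⁻¹.
ω = 2π / 3.15×10^7 s = 1.99×10^-7 s⁻¹.
Phase lag φ = arctan(Cω/λ) = arctan(22.6/32.48) = 0.608 rad.
Time lag = φ / ω = 0.608 / 1.99×10^-7 = 3.05×10^6 s = 35.3 days.

35.3 days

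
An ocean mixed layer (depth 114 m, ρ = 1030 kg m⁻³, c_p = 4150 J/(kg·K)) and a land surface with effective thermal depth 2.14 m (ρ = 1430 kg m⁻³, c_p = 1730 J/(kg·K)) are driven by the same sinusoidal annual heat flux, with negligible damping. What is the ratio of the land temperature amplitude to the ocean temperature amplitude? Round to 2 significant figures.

C_ocean = 1030 × 4150 × 114 = 4.87×10^8 J/(m²·K).
C_land = 1430 × 1730 × 2.14 = 5.29×10^6 J/(m²·K).
Undamped amplitude ∝ 1/C, so A_land/A_ocean = C_ocean/C_land = 92.0.

92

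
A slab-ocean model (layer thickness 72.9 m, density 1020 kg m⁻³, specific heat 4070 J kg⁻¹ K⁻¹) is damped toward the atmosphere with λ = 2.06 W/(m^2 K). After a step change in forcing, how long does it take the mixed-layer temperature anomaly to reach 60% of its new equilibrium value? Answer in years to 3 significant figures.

4.27 years

Areal heat capacity C = ρ c_p D = 1020 × 4070 × 72.9 = 3.03×10^8 J/(m²·K).
τ = C / λ = 3.03×10^8 / 2.06 = 1.47×10^8 s.
Fraction reached: 1 − e^(−t/τ) = 0.60 ⇒ t = −τ ln(1 − 0.60) = τ × 0.916.
t = 1.35×10^8 s = 4.27 years.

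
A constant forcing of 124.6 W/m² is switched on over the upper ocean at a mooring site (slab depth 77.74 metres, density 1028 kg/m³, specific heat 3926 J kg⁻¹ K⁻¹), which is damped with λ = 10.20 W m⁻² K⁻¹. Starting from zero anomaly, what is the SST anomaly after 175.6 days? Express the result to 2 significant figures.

4.8 K

Areal heat capacity C = ρ c_p D = 1028 × 3926 × 77.74 = 3.14×10^8 J/(m^2 K).
τ = C / λ = 3.14×10^8 / 10.20 = 3.08×10^7 s.
Equilibrium anomaly ΔT_eq = F / λ = 124.6 / 10.20 = 12.2 K.
t = 175.6 days = 1.52×10^7 s, so t/τ = 0.493.
ΔT(t) = ΔT_eq (1 − e^(−t/τ)) = 12.2 × (1 − e^−0.493) = 4.76 K.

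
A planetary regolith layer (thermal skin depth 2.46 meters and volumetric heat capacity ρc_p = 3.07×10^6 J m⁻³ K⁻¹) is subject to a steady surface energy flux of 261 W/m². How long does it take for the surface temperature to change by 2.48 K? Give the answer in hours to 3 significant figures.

Areal heat capacity C = ρc_p × D = 3.07×10^6 × 2.46 = 7.55×10^6 J/(m²·K).
Time required: Δt = C ΔT / F = 7.55×10^6 × 2.48 / 261 = 71800 s.
In hours: 71800 s / (3600 s/hour) = 19.9 hours.

19.9 hours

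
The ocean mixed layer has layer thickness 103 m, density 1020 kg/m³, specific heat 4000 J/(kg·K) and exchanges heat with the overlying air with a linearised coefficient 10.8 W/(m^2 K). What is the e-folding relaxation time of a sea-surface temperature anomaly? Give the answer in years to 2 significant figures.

Areal heat capacity C = ρ c_p D = 1020 × 4000 × 103 = 4.20×10^8 J/(m²·K).
Relaxation time τ = C / λ = 4.20×10^8 / 10.8 = 3.89×10^7 s.
In years: 3.89×10^7 s / (3.156×10^7 s/year) = 1.23 years.

1.2 years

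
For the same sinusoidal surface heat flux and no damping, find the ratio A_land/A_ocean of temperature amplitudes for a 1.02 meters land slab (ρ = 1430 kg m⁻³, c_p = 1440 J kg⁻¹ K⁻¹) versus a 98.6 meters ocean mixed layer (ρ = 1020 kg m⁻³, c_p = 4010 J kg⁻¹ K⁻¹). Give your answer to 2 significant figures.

C_ocean = 1020 × 4010 × 98.6 = 4.03×10^8 J/(m²·K).
C_land = 1430 × 1440 × 1.02 = 2.10×10^6 J/(m²·K).
Undamped amplitude ∝ 1/C, so A_land/A_ocean = C_ocean/C_land = 192.

190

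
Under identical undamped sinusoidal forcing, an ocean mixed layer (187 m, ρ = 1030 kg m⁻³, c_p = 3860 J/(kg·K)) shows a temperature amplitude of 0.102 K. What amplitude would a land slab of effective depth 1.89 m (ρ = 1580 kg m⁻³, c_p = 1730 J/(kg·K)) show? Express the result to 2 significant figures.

15 K

C_ocean = 7.43×10^8 J/(m²·K); C_land = 5.17×10^6 J/(m²·K).
A ∝ 1/C ⇒ A_land = A_ocean × C_ocean/C_land = 0.102 × 144 = 14.7 K.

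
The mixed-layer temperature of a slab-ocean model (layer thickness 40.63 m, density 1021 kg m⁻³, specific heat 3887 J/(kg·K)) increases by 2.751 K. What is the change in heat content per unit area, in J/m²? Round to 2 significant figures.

4.4×10^8

Areal heat capacity C = ρ c_p D = 1021 × 3887 × 40.63 = 1.61×10^8 J/(m²·K).
ΔQ = C ΔT = 1.61×10^8 × 2.751 = 4.44×10^8 J/m².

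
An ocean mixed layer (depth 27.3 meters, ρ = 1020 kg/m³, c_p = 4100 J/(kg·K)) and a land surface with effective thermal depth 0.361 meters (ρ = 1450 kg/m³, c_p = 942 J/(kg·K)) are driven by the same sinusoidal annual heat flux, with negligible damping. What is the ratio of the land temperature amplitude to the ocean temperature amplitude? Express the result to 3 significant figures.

232

C_ocean = 1020 × 4100 × 27.3 = 1.14×10^8 J/(m²·K).
C_land = 1450 × 942 × 0.361 = 4.93×10^5 J/(m²·K).
Undamped amplitude ∝ 1/C, so A_land/A_ocean = C_ocean/C_land = 232.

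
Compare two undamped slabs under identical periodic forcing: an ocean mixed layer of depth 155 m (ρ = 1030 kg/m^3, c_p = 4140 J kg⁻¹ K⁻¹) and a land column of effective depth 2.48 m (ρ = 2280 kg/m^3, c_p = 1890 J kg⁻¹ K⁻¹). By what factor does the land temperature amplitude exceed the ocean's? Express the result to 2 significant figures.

62

C_ocean = 1030 × 4140 × 155 = 6.61×10^8 J/(m²·K).
C_land = 2280 × 1890 × 2.48 = 1.07×10^7 J/(m²·K).
Undamped amplitude ∝ 1/C, so A_land/A_ocean = C_ocean/C_land = 61.8.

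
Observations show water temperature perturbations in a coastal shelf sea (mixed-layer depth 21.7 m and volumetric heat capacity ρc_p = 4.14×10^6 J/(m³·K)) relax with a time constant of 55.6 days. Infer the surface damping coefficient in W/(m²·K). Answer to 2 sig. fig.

19

Areal heat capacity C = ρc_p × D = 4.14×10^6 × 21.7 = 8.98×10^7 J/(m^2 K).
τ = 55.6 days = 4.80×10^6 s.
λ = C / τ = 8.98×10^7 / 4.80×10^6 = 18.7 W/(m²·K).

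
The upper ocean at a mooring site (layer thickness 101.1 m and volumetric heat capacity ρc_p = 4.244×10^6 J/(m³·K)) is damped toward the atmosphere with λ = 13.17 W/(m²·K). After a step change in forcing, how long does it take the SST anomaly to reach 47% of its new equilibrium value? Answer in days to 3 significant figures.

239 days

Areal heat capacity C = ρc_p × D = 4.244×10^6 × 101.1 = 4.29×10^8 J/(m²·K).
τ = C / λ = 4.29×10^8 / 13.17 = 3.26×10^7 s.
Fraction reached: 1 − e^(−t/τ) = 0.47 ⇒ t = −τ ln(1 − 0.47) = τ × 0.635.
t = 2.07×10^7 s = 239 days.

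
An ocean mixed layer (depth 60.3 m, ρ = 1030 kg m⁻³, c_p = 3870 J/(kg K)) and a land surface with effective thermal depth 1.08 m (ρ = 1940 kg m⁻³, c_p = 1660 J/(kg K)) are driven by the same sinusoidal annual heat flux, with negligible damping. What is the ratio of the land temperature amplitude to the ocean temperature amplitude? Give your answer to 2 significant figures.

69

C_ocean = 1030 × 3870 × 60.3 = 2.40×10^8 J/(m²·K).
C_land = 1940 × 1660 × 1.08 = 3.48×10^6 J/(m²·K).
Undamped amplitude ∝ 1/C, so A_land/A_ocean = C_ocean/C_land = 69.1.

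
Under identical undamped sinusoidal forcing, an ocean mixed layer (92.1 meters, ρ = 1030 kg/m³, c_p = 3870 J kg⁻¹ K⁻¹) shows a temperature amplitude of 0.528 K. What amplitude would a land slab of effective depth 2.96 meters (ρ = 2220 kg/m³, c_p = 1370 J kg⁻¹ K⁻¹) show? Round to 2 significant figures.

C_ocean = 3.67×10^8 J/(m²·K); C_land = 9.00×10^6 J/(m²·K).
A ∝ 1/C ⇒ A_land = A_ocean × C_ocean/C_land = 0.528 × 40.8 = 21.5 K.

22 K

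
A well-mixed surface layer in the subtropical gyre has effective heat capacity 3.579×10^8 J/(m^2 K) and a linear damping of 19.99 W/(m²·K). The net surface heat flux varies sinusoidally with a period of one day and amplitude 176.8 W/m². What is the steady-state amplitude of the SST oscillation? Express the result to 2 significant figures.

0.0068 K

Areal heat capacity C = 3.579×10^8 J/(m^2 K) (given).
Angular frequency ω = 2π / T = 2π / 86400 s = 7.27×10^-5 s⁻¹.
√((Cω)² + λ²) = √((26000)² + 19.99²) = 26000 W/(m²·K).
Amplitude A = F₀ / √((Cω)²+λ²) = 176.8 / 26000 = 0.00679 K.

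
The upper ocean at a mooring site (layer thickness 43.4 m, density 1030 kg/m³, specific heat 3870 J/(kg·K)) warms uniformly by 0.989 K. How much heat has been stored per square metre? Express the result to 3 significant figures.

Areal heat capacity C = ρ c_p D = 1030 × 3870 × 43.4 = 1.73×10^8 J/(m^2 K).
ΔQ = C ΔT = 1.73×10^8 × 0.989 = 1.71×10^8 J/m².

1.71×10^8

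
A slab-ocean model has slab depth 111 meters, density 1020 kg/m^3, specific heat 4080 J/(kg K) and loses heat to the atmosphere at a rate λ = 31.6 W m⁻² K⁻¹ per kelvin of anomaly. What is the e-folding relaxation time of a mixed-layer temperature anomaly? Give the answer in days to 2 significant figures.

Areal heat capacity C = ρ c_p D = 1020 × 4080 × 111 = 4.62×10^8 J/(m^2 K).
Relaxation time τ = C / λ = 4.62×10^8 / 31.6 = 1.46×10^7 s.
In days: 1.46×10^7 s / (86400 s/day) = 169 days.

170 days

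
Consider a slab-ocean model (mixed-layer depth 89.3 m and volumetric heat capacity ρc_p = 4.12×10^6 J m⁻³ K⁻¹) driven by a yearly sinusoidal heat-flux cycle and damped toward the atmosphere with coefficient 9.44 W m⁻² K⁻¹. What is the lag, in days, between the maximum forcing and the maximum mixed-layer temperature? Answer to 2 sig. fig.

Areal heat capacity C = ρc_p × D = 4.12×10^6 × 89.3 = 3.68×10^8 J m⁻² K⁻¹.
ω = 2π / 3.15×10^7 s = 1.99×10^-7 s⁻¹.
Phase lag φ = arctan(Cω/λ) = arctan(73.3/9.44) = 1.44 rad.
Time lag = φ / ω = 1.44 / 1.99×10^-7 = 7.24×10^6 s = 83.8 days.

84 days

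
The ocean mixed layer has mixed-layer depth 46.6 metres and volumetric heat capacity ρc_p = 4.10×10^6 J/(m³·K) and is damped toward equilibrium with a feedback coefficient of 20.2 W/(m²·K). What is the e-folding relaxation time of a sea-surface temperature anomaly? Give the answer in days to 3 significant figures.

109 days

Areal heat capacity C = ρc_p × D = 4.10×10^6 × 46.6 = 1.91×10^8 J/(m^2 K).
Relaxation time τ = C / λ = 1.91×10^8 / 20.2 = 9.46×10^6 s.
In days: 9.46×10^6 s / (86400 s/day) = 109 days.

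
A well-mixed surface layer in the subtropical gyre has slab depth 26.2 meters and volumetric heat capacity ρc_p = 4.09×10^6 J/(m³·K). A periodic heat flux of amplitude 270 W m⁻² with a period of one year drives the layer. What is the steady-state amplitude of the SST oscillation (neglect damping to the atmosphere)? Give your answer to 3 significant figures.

12.6 K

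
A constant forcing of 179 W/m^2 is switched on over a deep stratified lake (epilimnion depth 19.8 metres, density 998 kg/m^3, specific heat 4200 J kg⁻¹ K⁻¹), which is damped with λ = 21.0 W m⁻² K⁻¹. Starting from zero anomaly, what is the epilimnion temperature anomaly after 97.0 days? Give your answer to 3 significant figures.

7.50 K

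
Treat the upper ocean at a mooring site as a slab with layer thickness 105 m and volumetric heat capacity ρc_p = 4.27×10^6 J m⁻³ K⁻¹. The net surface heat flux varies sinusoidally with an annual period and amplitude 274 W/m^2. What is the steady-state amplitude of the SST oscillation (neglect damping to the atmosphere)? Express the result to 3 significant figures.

Areal heat capacity C = ρc_p × D = 4.27×10^6 × 105 = 4.48×10^8 J/(m²·K).
Angular frequency ω = 2π / T = 2π / 3.15×10^7 s = 1.99×10^-7 s⁻¹.
Cω = 4.48×10^8 × 1.99×10^-7 = 89.3 W/(m²·K).
Amplitude A = F₀ / (Cω) = 274 / 89.3 = 3.07 K.

3.07 K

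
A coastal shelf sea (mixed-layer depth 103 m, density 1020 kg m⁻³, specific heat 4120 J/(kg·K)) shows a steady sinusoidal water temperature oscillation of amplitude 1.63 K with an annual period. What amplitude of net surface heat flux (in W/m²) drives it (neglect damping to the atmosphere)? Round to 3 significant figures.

141

Areal heat capacity C = ρ c_p D = 1020 × 4120 × 103 = 4.33×10^8 J m⁻² K⁻¹.
ω = 2π / 3.15×10^7 s = 1.99×10^-7 s⁻¹.
Cω = 4.33×10^8 × 1.99×10^-7 = 86.2 W/(m²·K).
F₀ = A × Cω = 1.63 × 86.2 = 141 W/m².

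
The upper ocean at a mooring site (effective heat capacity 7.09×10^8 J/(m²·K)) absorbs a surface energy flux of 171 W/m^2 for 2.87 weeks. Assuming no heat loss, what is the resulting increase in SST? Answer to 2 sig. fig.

0.42 K

Areal heat capacity C = 7.09×10^8 J/(m²·K) (given).
Net heat input Q = F Δt = 171 × (2.87 weeks × 6.048×10^5 s/week) = 2.97×10^8 J/m².
ΔT = Q / C = 2.97×10^8 / 7.09×10^8 = 0.419 K.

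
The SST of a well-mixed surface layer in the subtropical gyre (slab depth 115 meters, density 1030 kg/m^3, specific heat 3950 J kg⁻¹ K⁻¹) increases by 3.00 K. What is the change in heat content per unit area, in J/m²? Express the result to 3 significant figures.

1.40×10^9

Areal heat capacity C = ρ c_p D = 1030 × 3950 × 115 = 4.68×10^8 J m⁻² K⁻¹.
ΔQ = C ΔT = 4.68×10^8 × 3.00 = 1.40×10^9 J/m².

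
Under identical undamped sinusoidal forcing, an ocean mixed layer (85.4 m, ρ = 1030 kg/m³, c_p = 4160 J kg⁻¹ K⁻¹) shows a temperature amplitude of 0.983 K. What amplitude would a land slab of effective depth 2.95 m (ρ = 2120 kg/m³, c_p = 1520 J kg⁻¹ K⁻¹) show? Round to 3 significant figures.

C_ocean = 3.66×10^8 J/(m²·K); C_land = 9.51×10^6 J/(m²·K).
A ∝ 1/C ⇒ A_land = A_ocean × C_ocean/C_land = 0.983 × 38.5 = 37.8 K.

37.8 K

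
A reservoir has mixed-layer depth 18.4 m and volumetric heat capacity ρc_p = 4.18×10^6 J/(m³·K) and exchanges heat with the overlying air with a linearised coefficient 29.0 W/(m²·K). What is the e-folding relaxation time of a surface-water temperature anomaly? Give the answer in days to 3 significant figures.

30.7 days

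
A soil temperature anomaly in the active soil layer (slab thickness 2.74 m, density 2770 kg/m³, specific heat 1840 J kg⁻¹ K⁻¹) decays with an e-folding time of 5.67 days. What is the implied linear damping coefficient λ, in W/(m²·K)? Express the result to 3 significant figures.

Areal heat capacity C = ρ c_p D = 2770 × 1840 × 2.74 = 1.40×10^7 J m⁻² K⁻¹.
τ = 5.67 days = 4.90×10^5 s.
λ = C / τ = 1.40×10^7 / 4.90×10^5 = 28.5 W/(m²·K).

28.5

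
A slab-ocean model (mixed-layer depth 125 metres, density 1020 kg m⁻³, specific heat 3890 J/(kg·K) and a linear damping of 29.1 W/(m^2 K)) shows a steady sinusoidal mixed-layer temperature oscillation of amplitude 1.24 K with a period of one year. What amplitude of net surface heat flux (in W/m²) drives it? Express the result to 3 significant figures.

128

Areal heat capacity C = ρ c_p D = 1020 × 3890 × 125 = 4.96×10^8 J/(m^2 K).
ω = 2π / 3.15×10^7 s = 1.99×10^-7 s⁻¹.
√((Cω)² + λ²) = √((98.8)² + 29.1²) = 103 W/(m²·K).
F₀ = A × √((Cω)²+λ²) = 1.24 × 103 = 128 W/m².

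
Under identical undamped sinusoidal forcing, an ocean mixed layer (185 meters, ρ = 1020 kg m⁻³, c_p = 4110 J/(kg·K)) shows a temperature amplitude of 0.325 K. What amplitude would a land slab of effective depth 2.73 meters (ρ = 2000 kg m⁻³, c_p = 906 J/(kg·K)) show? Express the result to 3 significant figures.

51.0 K

C_ocean = 7.76×10^8 J/(m²·K); C_land = 4.95×10^6 J/(m²·K).
A ∝ 1/C ⇒ A_land = A_ocean × C_ocean/C_land = 0.325 × 157 = 51.0 K.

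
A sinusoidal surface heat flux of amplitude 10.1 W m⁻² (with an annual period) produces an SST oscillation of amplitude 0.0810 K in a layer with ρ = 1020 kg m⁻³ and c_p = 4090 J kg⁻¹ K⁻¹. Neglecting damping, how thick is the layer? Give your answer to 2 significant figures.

ω = 2π / 3.15×10^7 s = 1.99×10^-7 s⁻¹.
Required C = F₀ / (A ω) = 10.1 / (0.0810 × 1.99×10^-7) = 6.26×10^8 J/(m²·K).
D = C / (ρ c_p) = 6.26×10^8 / (1020 × 4090) = 150 m.

150 m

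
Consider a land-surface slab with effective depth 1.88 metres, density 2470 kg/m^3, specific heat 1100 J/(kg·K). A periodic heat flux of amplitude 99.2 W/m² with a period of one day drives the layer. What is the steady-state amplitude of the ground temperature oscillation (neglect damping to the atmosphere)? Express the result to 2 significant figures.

Areal heat capacity C = ρ c_p D = 2470 × 1100 × 1.88 = 5.11×10^6 J m⁻² K⁻¹.
Angular frequency ω = 2π / T = 2π / 86400 s = 7.27×10^-5 s⁻¹.
Cω = 5.11×10^6 × 7.27×10^-5 = 371 W/(m²·K).
Amplitude A = F₀ / (Cω) = 99.2 / 371 = 0.267 K.

0.27 K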